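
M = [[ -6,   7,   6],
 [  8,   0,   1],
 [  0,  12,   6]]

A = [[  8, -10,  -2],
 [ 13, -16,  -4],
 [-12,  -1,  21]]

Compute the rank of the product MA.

First compute MA:
[[-29, -58, 110],
 [ 52, -81,   5],
 [ 84, -198,  78]]
Now row reduce the product.
R2 ← R2 + (52/29)·R1: [0, -185, 5865/29]
R3 ← R3 + (84/29)·R1: [0, -366, 11502/29]
R3 ← R3 − (366/185)·R2: [0, 0, -3744/1073]
3 nonzero rows, so rank(MA) = 3.

3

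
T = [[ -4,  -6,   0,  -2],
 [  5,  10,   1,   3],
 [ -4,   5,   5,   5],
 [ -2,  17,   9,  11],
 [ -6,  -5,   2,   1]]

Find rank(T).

Row reduce to echelon form.
R2 ← R2 + (5/4)·R1: [0, 5/2, 1, 1/2]
R3 ← R3 − R1: [0, 11, 5, 7]
R4 ← R4 − (1/2)·R1: [0, 20, 9, 12]
R5 ← R5 − (3/2)·R1: [0, 4, 2, 4]
R3 ← R3 − (22/5)·R2: [0, 0, 3/5, 24/5]
R4 ← R4 − (8)·R2: [0, 0, 1, 8]
R5 ← R5 − (8/5)·R2: [0, 0, 2/5, 16/5]
R4 ← R4 − (5/3)·R3: [0, 0, 0, 0]
R5 ← R5 − (2/3)·R3: [0, 0, 0, 0]
Echelon form has 3 nonzero rows, so rank(T) = 3.

3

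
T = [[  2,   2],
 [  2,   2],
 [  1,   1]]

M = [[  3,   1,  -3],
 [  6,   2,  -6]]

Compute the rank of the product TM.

First compute TM:
[[ 18,   6, -18],
 [ 18,   6, -18],
 [  9,   3,  -9]]
Now row reduce the product.
R2 ← R2 − R1: [0, 0, 0]
R3 ← R3 − (1/2)·R1: [0, 0, 0]
1 nonzero row, so rank(TM) = 1.

1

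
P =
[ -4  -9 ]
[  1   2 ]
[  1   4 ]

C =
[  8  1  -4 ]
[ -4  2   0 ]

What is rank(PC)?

2

First compute PC:
[[  4, -22,  16],
 [  0,   5,  -4],
 [ -8,   9,  -4]]
Now row reduce the product.
R3 ← R3 + (2)·R1: [0, -35, 28]
R3 ← R3 + (7)·R2: [0, 0, 0]
2 nonzero rows, so rank(PC) = 2.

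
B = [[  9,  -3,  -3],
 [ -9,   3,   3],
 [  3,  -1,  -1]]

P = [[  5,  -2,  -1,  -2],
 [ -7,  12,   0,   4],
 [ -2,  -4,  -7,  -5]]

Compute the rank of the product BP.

First compute BP:
[[ 72, -42,  12, -15],
 [-72,  42, -12,  15],
 [ 24, -14,   4,  -5]]
Now row reduce the product.
R2 ← R2 + R1: [0, 0, 0, 0]
R3 ← R3 − (1/3)·R1: [0, 0, 0, 0]
1 nonzero row, so rank(BP) = 1.

1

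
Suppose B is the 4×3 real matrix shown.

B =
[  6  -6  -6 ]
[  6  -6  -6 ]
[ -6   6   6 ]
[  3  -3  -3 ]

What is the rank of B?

Row reduce to echelon form.
R2 ← R2 − R1: [0, 0, 0]
R3 ← R3 + R1: [0, 0, 0]
R4 ← R4 − (1/2)·R1: [0, 0, 0]
Echelon form has 1 nonzero row, so rank(B) = 1.

1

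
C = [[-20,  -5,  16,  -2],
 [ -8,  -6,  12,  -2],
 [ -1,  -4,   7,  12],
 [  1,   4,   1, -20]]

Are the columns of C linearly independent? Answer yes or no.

yes

Row reduce C to echelon form.
R2 ← R2 − (2/5)·R1: [0, -4, 28/5, -6/5]
R3 ← R3 − (1/20)·R1: [0, -15/4, 31/5, 121/10]
R4 ← R4 + (1/20)·R1: [0, 15/4, 9/5, -201/10]
R3 ← R3 − (15/16)·R2: [0, 0, 19/20, 529/40]
R4 ← R4 + (15/16)·R2: [0, 0, 141/20, -849/40]
R4 ← R4 − (141/19)·R3: [0, 0, 0, -2268/19]
4 pivots among 4 columns.
Every column is a pivot column, so the columns are linearly independent.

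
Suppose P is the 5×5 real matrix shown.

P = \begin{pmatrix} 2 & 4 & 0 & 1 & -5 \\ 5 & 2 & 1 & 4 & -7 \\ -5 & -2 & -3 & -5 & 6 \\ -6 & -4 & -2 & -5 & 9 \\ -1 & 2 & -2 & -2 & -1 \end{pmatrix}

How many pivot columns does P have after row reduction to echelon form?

Row reduce to echelon form.
R2 ← R2 − (5/2)·R1: [0, -8, 1, 3/2, 11/2]
R3 ← R3 + (5/2)·R1: [0, 8, -3, -5/2, -13/2]
R4 ← R4 + (3)·R1: [0, 8, -2, -2, -6]
R5 ← R5 + (1/2)·R1: [0, 4, -2, -3/2, -7/2]
R3 ← R3 + R2: [0, 0, -2, -1, -1]
R4 ← R4 + R2: [0, 0, -1, -1/2, -1/2]
R5 ← R5 + (1/2)·R2: [0, 0, -3/2, -3/4, -3/4]
R4 ← R4 − (1/2)·R3: [0, 0, 0, 0, 0]
R5 ← R5 − (3/4)·R3: [0, 0, 0, 0, 0]
Echelon form has 3 nonzero rows, so rank(P) = 3.
Each nonzero row contributes one pivot column: 3 pivot columns.

3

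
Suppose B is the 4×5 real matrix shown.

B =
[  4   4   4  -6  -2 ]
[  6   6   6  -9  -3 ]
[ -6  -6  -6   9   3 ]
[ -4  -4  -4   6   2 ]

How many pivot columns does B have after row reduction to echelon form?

Row reduce to echelon form.
R2 ← R2 − (3/2)·R1: [0, 0, 0, 0, 0]
R3 ← R3 + (3/2)·R1: [0, 0, 0, 0, 0]
R4 ← R4 + R1: [0, 0, 0, 0, 0]
Echelon form has 1 nonzero row, so rank(B) = 1.
Each nonzero row contributes one pivot column: 1 pivot columns.

1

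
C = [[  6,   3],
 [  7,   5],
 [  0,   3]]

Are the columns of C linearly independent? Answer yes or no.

yes

Row reduce C to echelon form.
R2 ← R2 − (7/6)·R1: [0, 3/2]
R3 ← R3 − (2)·R2: [0, 0]
2 pivots among 2 columns.
Every column is a pivot column, so the columns are linearly independent.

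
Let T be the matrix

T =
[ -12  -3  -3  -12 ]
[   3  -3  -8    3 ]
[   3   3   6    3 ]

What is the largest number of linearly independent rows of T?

2

Row reduce to echelon form.
R2 ← R2 + (1/4)·R1: [0, -15/4, -35/4, 0]
R3 ← R3 + (1/4)·R1: [0, 9/4, 21/4, 0]
R3 ← R3 + (3/5)·R2: [0, 0, 0, 0]
Echelon form has 2 nonzero rows, so rank(T) = 2.
The rank gives the maximum number of linearly independent rows: 2.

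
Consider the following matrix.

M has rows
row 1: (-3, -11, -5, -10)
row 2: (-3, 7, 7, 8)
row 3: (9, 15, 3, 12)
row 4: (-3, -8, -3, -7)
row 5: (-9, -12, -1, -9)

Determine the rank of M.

2

Row reduce to echelon form.
R2 ← R2 − R1: [0, 18, 12, 18]
R3 ← R3 + (3)·R1: [0, -18, -12, -18]
R4 ← R4 − R1: [0, 3, 2, 3]
R5 ← R5 − (3)·R1: [0, 21, 14, 21]
R3 ← R3 + R2: [0, 0, 0, 0]
R4 ← R4 − (1/6)·R2: [0, 0, 0, 0]
R5 ← R5 − (7/6)·R2: [0, 0, 0, 0]
Echelon form has 2 nonzero rows, so rank(M) = 2.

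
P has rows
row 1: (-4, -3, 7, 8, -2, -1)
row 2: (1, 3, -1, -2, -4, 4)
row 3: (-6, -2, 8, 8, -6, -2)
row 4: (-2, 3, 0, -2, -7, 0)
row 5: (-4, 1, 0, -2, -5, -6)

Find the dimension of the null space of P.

3

Row reduce to echelon form.
R2 ← R2 + (1/4)·R1: [0, 9/4, 3/4, 0, -9/2, 15/4]
R3 ← R3 − (3/2)·R1: [0, 5/2, -5/2, -4, -3, -1/2]
R4 ← R4 − (1/2)·R1: [0, 9/2, -7/2, -6, -6, 1/2]
R5 ← R5 − R1: [0, 4, -7, -10, -3, -5]
R3 ← R3 − (10/9)·R2: [0, 0, -10/3, -4, 2, -14/3]
R4 ← R4 − (2)·R2: [0, 0, -5, -6, 3, -7]
R5 ← R5 − (16/9)·R2: [0, 0, -25/3, -10, 5, -35/3]
R4 ← R4 − (3/2)·R3: [0, 0, 0, 0, 0, 0]
R5 ← R5 − (5/2)·R3: [0, 0, 0, 0, 0, 0]
3 nonzero rows, so rank(P) = 3.
P has 6 columns; by rank–nullity, nullity = 6 − 3 = 3.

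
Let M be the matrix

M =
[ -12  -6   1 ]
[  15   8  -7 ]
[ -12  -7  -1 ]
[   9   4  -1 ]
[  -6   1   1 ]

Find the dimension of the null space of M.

0

Row reduce to echelon form.
R2 ← R2 + (5/4)·R1: [0, 1/2, -23/4]
R3 ← R3 − R1: [0, -1, -2]
R4 ← R4 + (3/4)·R1: [0, -1/2, -1/4]
R5 ← R5 − (1/2)·R1: [0, 4, 1/2]
R3 ← R3 + (2)·R2: [0, 0, -27/2]
R4 ← R4 + R2: [0, 0, -6]
R5 ← R5 − (8)·R2: [0, 0, 93/2]
R4 ← R4 − (4/9)·R3: [0, 0, 0]
R5 ← R5 + (31/9)·R3: [0, 0, 0]
3 nonzero rows, so rank(M) = 3.
M has 3 columns; by rank–nullity, nullity = 3 − 3 = 0.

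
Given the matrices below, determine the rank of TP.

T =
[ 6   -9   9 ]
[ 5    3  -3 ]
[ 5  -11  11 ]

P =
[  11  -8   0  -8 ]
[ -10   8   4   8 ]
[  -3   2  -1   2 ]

First compute TP:
[[129, -102, -45, -102],
 [ 34, -22,  15, -22],
 [132, -106, -55, -106]]
Now row reduce the product.
R2 ← R2 − (34/129)·R1: [0, 210/43, 1155/43, 210/43]
R3 ← R3 − (44/43)·R1: [0, -70/43, -385/43, -70/43]
R3 ← R3 + (1/3)·R2: [0, 0, 0, 0]
2 nonzero rows, so rank(TP) = 2.

2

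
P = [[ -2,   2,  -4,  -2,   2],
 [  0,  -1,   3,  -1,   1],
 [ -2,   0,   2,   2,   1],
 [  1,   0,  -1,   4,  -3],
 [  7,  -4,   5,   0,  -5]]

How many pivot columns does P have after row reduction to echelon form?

Row reduce to echelon form.
R3 ← R3 − R1: [0, -2, 6, 4, -1]
R4 ← R4 + (1/2)·R1: [0, 1, -3, 3, -2]
R5 ← R5 + (7/2)·R1: [0, 3, -9, -7, 2]
R3 ← R3 − (2)·R2: [0, 0, 0, 6, -3]
R4 ← R4 + R2: [0, 0, 0, 2, -1]
R5 ← R5 + (3)·R2: [0, 0, 0, -10, 5]
R4 ← R4 − (1/3)·R3: [0, 0, 0, 0, 0]
R5 ← R5 + (5/3)·R3: [0, 0, 0, 0, 0]
Echelon form has 3 nonzero rows, so rank(P) = 3.
Each nonzero row contributes one pivot column: 3 pivot columns.

3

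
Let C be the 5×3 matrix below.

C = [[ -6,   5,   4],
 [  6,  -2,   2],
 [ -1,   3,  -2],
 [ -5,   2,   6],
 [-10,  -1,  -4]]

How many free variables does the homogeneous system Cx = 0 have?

0

Row reduce to echelon form.
R2 ← R2 + R1: [0, 3, 6]
R3 ← R3 − (1/6)·R1: [0, 13/6, -8/3]
R4 ← R4 − (5/6)·R1: [0, -13/6, 8/3]
R5 ← R5 − (5/3)·R1: [0, -28/3, -32/3]
R3 ← R3 − (13/18)·R2: [0, 0, -7]
R4 ← R4 + (13/18)·R2: [0, 0, 7]
R5 ← R5 + (28/9)·R2: [0, 0, 8]
R4 ← R4 + R3: [0, 0, 0]
R5 ← R5 + (8/7)·R3: [0, 0, 0]
3 nonzero rows, so rank(C) = 3.
C has 3 columns; by rank–nullity, nullity = 3 − 3 = 0.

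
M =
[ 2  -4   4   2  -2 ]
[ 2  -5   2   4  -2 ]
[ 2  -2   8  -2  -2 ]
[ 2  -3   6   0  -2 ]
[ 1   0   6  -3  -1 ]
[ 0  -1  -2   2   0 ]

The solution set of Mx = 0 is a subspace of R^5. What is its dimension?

3

Row reduce to echelon form.
R2 ← R2 − R1: [0, -1, -2, 2, 0]
R3 ← R3 − R1: [0, 2, 4, -4, 0]
R4 ← R4 − R1: [0, 1, 2, -2, 0]
R5 ← R5 − (1/2)·R1: [0, 2, 4, -4, 0]
R3 ← R3 + (2)·R2: [0, 0, 0, 0, 0]
R4 ← R4 + R2: [0, 0, 0, 0, 0]
R5 ← R5 + (2)·R2: [0, 0, 0, 0, 0]
R6 ← R6 − R2: [0, 0, 0, 0, 0]
2 nonzero rows, so rank(M) = 2.
M has 5 columns; by rank–nullity, nullity = 5 − 2 = 3.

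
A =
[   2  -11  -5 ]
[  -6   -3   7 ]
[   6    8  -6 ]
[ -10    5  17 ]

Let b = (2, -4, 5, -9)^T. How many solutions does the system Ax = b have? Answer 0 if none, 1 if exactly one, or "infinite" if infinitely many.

0

Row reduce the augmented matrix [A | b].
R2 ← R2 + (3)·R1: [0, -36, -8, 2]
R3 ← R3 − (3)·R1: [0, 41, 9, -1]
R4 ← R4 + (5)·R1: [0, -50, -8, 1]
R3 ← R3 + (41/36)·R2: [0, 0, -1/9, 23/18]
R4 ← R4 − (25/18)·R2: [0, 0, 28/9, -16/9]
R4 ← R4 + (28)·R3: [0, 0, 0, 34]
The echelon form has 4 nonzero rows; the last pivot sits in the augmented column, so rank(A) = 3 but rank([A|b]) = 4.
Since the ranks differ, the system is inconsistent.
It has no solutions.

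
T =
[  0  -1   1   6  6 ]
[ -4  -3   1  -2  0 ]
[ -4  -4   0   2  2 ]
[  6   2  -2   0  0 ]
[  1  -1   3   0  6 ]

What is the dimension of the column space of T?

4

Row reduce to echelon form.
Swap R1 ↔ R2
R3 ← R3 − R1: [0, -1, -1, 4, 2]
R4 ← R4 + (3/2)·R1: [0, -5/2, -1/2, -3, 0]
R5 ← R5 + (1/4)·R1: [0, -7/4, 13/4, -1/2, 6]
R3 ← R3 − R2: [0, 0, -2, -2, -4]
R4 ← R4 − (5/2)·R2: [0, 0, -3, -18, -15]
R5 ← R5 − (7/4)·R2: [0, 0, 3/2, -11, -9/2]
R4 ← R4 − (3/2)·R3: [0, 0, 0, -15, -9]
R5 ← R5 + (3/4)·R3: [0, 0, 0, -25/2, -15/2]
R5 ← R5 − (5/6)·R4: [0, 0, 0, 0, 0]
Echelon form has 4 nonzero rows, so rank(T) = 4.
The column space has dimension equal to the rank: 4.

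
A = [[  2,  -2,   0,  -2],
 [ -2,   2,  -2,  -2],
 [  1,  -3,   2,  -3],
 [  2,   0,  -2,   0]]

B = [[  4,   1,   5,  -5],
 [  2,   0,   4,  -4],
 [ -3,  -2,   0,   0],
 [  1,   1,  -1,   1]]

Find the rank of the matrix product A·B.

First compute AB:
[[  2,   0,   4,  -4],
 [  0,   0,   0,   0],
 [-11,  -6,  -4,   4],
 [ 14,   6,  10, -10]]
Now row reduce the product.
R3 ← R3 + (11/2)·R1: [0, -6, 18, -18]
R4 ← R4 − (7)·R1: [0, 6, -18, 18]
Swap R2 ↔ R3
R4 ← R4 + R2: [0, 0, 0, 0]
2 nonzero rows, so rank(AB) = 2.

2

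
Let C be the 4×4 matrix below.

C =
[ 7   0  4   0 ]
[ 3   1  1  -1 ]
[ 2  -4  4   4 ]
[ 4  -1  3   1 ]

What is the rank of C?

Row reduce to echelon form.
R2 ← R2 − (3/7)·R1: [0, 1, -5/7, -1]
R3 ← R3 − (2/7)·R1: [0, -4, 20/7, 4]
R4 ← R4 − (4/7)·R1: [0, -1, 5/7, 1]
R3 ← R3 + (4)·R2: [0, 0, 0, 0]
R4 ← R4 + R2: [0, 0, 0, 0]
Echelon form has 2 nonzero rows, so rank(C) = 2.

2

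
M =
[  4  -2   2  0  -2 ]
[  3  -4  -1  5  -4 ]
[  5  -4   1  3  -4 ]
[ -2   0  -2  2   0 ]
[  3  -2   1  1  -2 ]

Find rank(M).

Row reduce to echelon form.
R2 ← R2 − (3/4)·R1: [0, -5/2, -5/2, 5, -5/2]
R3 ← R3 − (5/4)·R1: [0, -3/2, -3/2, 3, -3/2]
R4 ← R4 + (1/2)·R1: [0, -1, -1, 2, -1]
R5 ← R5 − (3/4)·R1: [0, -1/2, -1/2, 1, -1/2]
R3 ← R3 − (3/5)·R2: [0, 0, 0, 0, 0]
R4 ← R4 − (2/5)·R2: [0, 0, 0, 0, 0]
R5 ← R5 − (1/5)·R2: [0, 0, 0, 0, 0]
Echelon form has 2 nonzero rows, so rank(M) = 2.

2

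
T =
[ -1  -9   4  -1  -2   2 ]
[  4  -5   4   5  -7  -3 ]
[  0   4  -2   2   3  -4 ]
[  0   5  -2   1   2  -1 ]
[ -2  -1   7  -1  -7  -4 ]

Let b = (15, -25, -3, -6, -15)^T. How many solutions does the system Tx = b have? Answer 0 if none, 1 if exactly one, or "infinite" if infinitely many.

Row reduce the augmented matrix [T | b].
R2 ← R2 + (4)·R1: [0, -41, 20, 1, -15, 5, 35]
R5 ← R5 − (2)·R1: [0, 17, -1, 1, -3, -8, -45]
R3 ← R3 + (4/41)·R2: [0, 0, -2/41, 86/41, 63/41, -144/41, 17/41]
R4 ← R4 + (5/41)·R2: [0, 0, 18/41, 46/41, 7/41, -16/41, -71/41]
R5 ← R5 + (17/41)·R2: [0, 0, 299/41, 58/41, -378/41, -243/41, -1250/41]
R4 ← R4 + (9)·R3: [0, 0, 0, 20, 14, -32, 2]
R5 ← R5 + (299/2)·R3: [0, 0, 0, 315, 441/2, -531, 63/2]
R5 ← R5 − (63/4)·R4: [0, 0, 0, 0, 0, -27, 0]
The echelon form has 5 nonzero rows, and every pivot lies in the first 6 columns, so rank(T) = rank([T|b]) = 5.
The system is consistent.
rank = 5 < 6 unknowns, so there are infinitely many solutions.

infinite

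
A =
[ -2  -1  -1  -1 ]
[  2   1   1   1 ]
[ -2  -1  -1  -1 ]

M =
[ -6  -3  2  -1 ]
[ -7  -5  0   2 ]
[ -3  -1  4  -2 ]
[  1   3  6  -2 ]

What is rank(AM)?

First compute AM:
[[ 21,   9, -14,   4],
 [-21,  -9,  14,  -4],
 [ 21,   9, -14,   4]]
Now row reduce the product.
R2 ← R2 + R1: [0, 0, 0, 0]
R3 ← R3 − R1: [0, 0, 0, 0]
1 nonzero row, so rank(AM) = 1.

1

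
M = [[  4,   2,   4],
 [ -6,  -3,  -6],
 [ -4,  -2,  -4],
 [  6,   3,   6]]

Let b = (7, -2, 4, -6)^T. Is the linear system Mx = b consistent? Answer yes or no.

no

Row reduce the augmented matrix [M | b].
R2 ← R2 + (3/2)·R1: [0, 0, 0, 17/2]
R3 ← R3 + R1: [0, 0, 0, 11]
R4 ← R4 − (3/2)·R1: [0, 0, 0, -33/2]
R3 ← R3 − (22/17)·R2: [0, 0, 0, 0]
R4 ← R4 + (33/17)·R2: [0, 0, 0, 0]
The echelon form has 2 nonzero rows; the last pivot sits in the augmented column, so rank(M) = 1 but rank([M|b]) = 2.
Since the ranks differ, the system is inconsistent.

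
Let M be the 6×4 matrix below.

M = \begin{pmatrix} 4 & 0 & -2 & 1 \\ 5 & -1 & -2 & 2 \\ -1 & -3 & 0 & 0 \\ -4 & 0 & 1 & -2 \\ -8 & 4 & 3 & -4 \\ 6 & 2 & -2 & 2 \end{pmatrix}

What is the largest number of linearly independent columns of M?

3

Row reduce to echelon form.
R2 ← R2 − (5/4)·R1: [0, -1, 1/2, 3/4]
R3 ← R3 + (1/4)·R1: [0, -3, -1/2, 1/4]
R4 ← R4 + R1: [0, 0, -1, -1]
R5 ← R5 + (2)·R1: [0, 4, -1, -2]
R6 ← R6 − (3/2)·R1: [0, 2, 1, 1/2]
R3 ← R3 − (3)·R2: [0, 0, -2, -2]
R5 ← R5 + (4)·R2: [0, 0, 1, 1]
R6 ← R6 + (2)·R2: [0, 0, 2, 2]
R4 ← R4 − (1/2)·R3: [0, 0, 0, 0]
R5 ← R5 + (1/2)·R3: [0, 0, 0, 0]
R6 ← R6 + R3: [0, 0, 0, 0]
Echelon form has 3 nonzero rows, so rank(M) = 3.
The rank gives the maximum number of linearly independent columns: 3.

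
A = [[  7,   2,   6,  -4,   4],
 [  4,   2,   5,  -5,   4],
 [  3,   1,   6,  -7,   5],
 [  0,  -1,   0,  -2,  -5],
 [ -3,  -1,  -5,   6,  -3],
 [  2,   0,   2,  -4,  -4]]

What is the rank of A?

4

Row reduce to echelon form.
R2 ← R2 − (4/7)·R1: [0, 6/7, 11/7, -19/7, 12/7]
R3 ← R3 − (3/7)·R1: [0, 1/7, 24/7, -37/7, 23/7]
R5 ← R5 + (3/7)·R1: [0, -1/7, -17/7, 30/7, -9/7]
R6 ← R6 − (2/7)·R1: [0, -4/7, 2/7, -20/7, -36/7]
R3 ← R3 − (1/6)·R2: [0, 0, 19/6, -29/6, 3]
R4 ← R4 + (7/6)·R2: [0, 0, 11/6, -31/6, -3]
R5 ← R5 + (1/6)·R2: [0, 0, -13/6, 23/6, -1]
R6 ← R6 + (2/3)·R2: [0, 0, 4/3, -14/3, -4]
R4 ← R4 − (11/19)·R3: [0, 0, 0, -45/19, -90/19]
R5 ← R5 + (13/19)·R3: [0, 0, 0, 10/19, 20/19]
R6 ← R6 − (8/19)·R3: [0, 0, 0, -50/19, -100/19]
R5 ← R5 + (2/9)·R4: [0, 0, 0, 0, 0]
R6 ← R6 − (10/9)·R4: [0, 0, 0, 0, 0]
Echelon form has 4 nonzero rows, so rank(A) = 4.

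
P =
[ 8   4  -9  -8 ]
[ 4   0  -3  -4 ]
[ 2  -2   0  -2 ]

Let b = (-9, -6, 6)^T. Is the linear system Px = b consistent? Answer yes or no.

Row reduce the augmented matrix [P | b].
R2 ← R2 − (1/2)·R1: [0, -2, 3/2, 0, -3/2]
R3 ← R3 − (1/4)·R1: [0, -3, 9/4, 0, 33/4]
R3 ← R3 − (3/2)·R2: [0, 0, 0, 0, 21/2]
The echelon form has 3 nonzero rows; the last pivot sits in the augmented column, so rank(P) = 2 but rank([P|b]) = 3.
Since the ranks differ, the system is inconsistent.

no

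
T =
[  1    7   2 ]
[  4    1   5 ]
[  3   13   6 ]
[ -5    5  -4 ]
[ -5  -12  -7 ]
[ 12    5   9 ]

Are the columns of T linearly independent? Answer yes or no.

Row reduce T to echelon form.
R2 ← R2 − (4)·R1: [0, -27, -3]
R3 ← R3 − (3)·R1: [0, -8, 0]
R4 ← R4 + (5)·R1: [0, 40, 6]
R5 ← R5 + (5)·R1: [0, 23, 3]
R6 ← R6 − (12)·R1: [0, -79, -15]
R3 ← R3 − (8/27)·R2: [0, 0, 8/9]
R4 ← R4 + (40/27)·R2: [0, 0, 14/9]
R5 ← R5 + (23/27)·R2: [0, 0, 4/9]
R6 ← R6 − (79/27)·R2: [0, 0, -56/9]
R4 ← R4 − (7/4)·R3: [0, 0, 0]
R5 ← R5 − (1/2)·R3: [0, 0, 0]
R6 ← R6 + (7)·R3: [0, 0, 0]
3 pivots among 3 columns.
Every column is a pivot column, so the columns are linearly independent.

yes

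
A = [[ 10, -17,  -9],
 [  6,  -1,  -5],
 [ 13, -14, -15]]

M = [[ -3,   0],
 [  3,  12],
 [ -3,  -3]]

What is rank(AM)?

2

First compute AM:
[[-54, -177],
 [ -6,   3],
 [-36, -123]]
Now row reduce the product.
R2 ← R2 − (1/9)·R1: [0, 68/3]
R3 ← R3 − (2/3)·R1: [0, -5]
R3 ← R3 + (15/68)·R2: [0, 0]
2 nonzero rows, so rank(AM) = 2.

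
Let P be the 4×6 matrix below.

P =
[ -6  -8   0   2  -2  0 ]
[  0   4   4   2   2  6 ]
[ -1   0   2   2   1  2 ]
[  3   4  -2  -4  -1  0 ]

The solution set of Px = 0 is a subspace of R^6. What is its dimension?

3

Row reduce to echelon form.
R3 ← R3 − (1/6)·R1: [0, 4/3, 2, 5/3, 4/3, 2]
R4 ← R4 + (1/2)·R1: [0, 0, -2, -3, -2, 0]
R3 ← R3 − (1/3)·R2: [0, 0, 2/3, 1, 2/3, 0]
R4 ← R4 + (3)·R3: [0, 0, 0, 0, 0, 0]
3 nonzero rows, so rank(P) = 3.
P has 6 columns; by rank–nullity, nullity = 6 − 3 = 3.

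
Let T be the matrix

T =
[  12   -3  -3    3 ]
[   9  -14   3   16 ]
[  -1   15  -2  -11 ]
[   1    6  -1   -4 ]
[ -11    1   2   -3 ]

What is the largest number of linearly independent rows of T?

Row reduce to echelon form.
R2 ← R2 − (3/4)·R1: [0, -47/4, 21/4, 55/4]
R3 ← R3 + (1/12)·R1: [0, 59/4, -9/4, -43/4]
R4 ← R4 − (1/12)·R1: [0, 25/4, -3/4, -17/4]
R5 ← R5 + (11/12)·R1: [0, -7/4, -3/4, -1/4]
R3 ← R3 + (59/47)·R2: [0, 0, 204/47, 306/47]
R4 ← R4 + (25/47)·R2: [0, 0, 96/47, 144/47]
R5 ← R5 − (7/47)·R2: [0, 0, -72/47, -108/47]
R4 ← R4 − (8/17)·R3: [0, 0, 0, 0]
R5 ← R5 + (6/17)·R3: [0, 0, 0, 0]
Echelon form has 3 nonzero rows, so rank(T) = 3.
The rank gives the maximum number of linearly independent rows: 3.

3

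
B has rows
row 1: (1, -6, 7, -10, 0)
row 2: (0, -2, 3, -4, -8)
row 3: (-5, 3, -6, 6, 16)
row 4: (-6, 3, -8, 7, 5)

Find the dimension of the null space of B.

1

Row reduce to echelon form.
R3 ← R3 + (5)·R1: [0, -27, 29, -44, 16]
R4 ← R4 + (6)·R1: [0, -33, 34, -53, 5]
R3 ← R3 − (27/2)·R2: [0, 0, -23/2, 10, 124]
R4 ← R4 − (33/2)·R2: [0, 0, -31/2, 13, 137]
R4 ← R4 − (31/23)·R3: [0, 0, 0, -11/23, -693/23]
4 nonzero rows, so rank(B) = 4.
B has 5 columns; by rank–nullity, nullity = 5 − 4 = 1.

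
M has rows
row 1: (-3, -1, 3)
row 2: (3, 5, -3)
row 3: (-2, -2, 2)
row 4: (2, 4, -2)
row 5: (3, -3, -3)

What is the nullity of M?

Row reduce to echelon form.
R2 ← R2 + R1: [0, 4, 0]
R3 ← R3 − (2/3)·R1: [0, -4/3, 0]
R4 ← R4 + (2/3)·R1: [0, 10/3, 0]
R5 ← R5 + R1: [0, -4, 0]
R3 ← R3 + (1/3)·R2: [0, 0, 0]
R4 ← R4 − (5/6)·R2: [0, 0, 0]
R5 ← R5 + R2: [0, 0, 0]
2 nonzero rows, so rank(M) = 2.
M has 3 columns; by rank–nullity, nullity = 3 − 2 = 1.

1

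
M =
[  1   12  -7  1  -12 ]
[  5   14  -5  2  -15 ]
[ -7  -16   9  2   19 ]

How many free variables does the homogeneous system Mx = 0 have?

2

Row reduce to echelon form.
R2 ← R2 − (5)·R1: [0, -46, 30, -3, 45]
R3 ← R3 + (7)·R1: [0, 68, -40, 9, -65]
R3 ← R3 + (34/23)·R2: [0, 0, 100/23, 105/23, 35/23]
3 nonzero rows, so rank(M) = 3.
M has 5 columns; by rank–nullity, nullity = 5 − 3 = 2.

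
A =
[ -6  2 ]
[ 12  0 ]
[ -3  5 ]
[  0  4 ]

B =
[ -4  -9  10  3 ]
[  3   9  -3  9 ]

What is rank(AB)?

First compute AB:
[[ 30,  72, -66,   0],
 [-48, -108, 120,  36],
 [ 27,  72, -45,  36],
 [ 12,  36, -12,  36]]
Now row reduce the product.
R2 ← R2 + (8/5)·R1: [0, 36/5, 72/5, 36]
R3 ← R3 − (9/10)·R1: [0, 36/5, 72/5, 36]
R4 ← R4 − (2/5)·R1: [0, 36/5, 72/5, 36]
R3 ← R3 − R2: [0, 0, 0, 0]
R4 ← R4 − R2: [0, 0, 0, 0]
2 nonzero rows, so rank(AB) = 2.

2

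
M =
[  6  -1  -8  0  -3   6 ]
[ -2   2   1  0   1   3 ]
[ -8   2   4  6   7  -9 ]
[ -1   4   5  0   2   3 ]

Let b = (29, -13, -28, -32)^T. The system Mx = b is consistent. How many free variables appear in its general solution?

2

Row reduce the augmented matrix [M | b].
R2 ← R2 + (1/3)·R1: [0, 5/3, -5/3, 0, 0, 5, -10/3]
R3 ← R3 + (4/3)·R1: [0, 2/3, -20/3, 6, 3, -1, 32/3]
R4 ← R4 + (1/6)·R1: [0, 23/6, 11/3, 0, 3/2, 4, -163/6]
R3 ← R3 − (2/5)·R2: [0, 0, -6, 6, 3, -3, 12]
R4 ← R4 − (23/10)·R2: [0, 0, 15/2, 0, 3/2, -15/2, -39/2]
R4 ← R4 + (5/4)·R3: [0, 0, 0, 15/2, 21/4, -45/4, -9/2]
The echelon form has 4 nonzero rows, and every pivot lies in the first 6 columns, so rank(M) = rank([M|b]) = 4.
The system is consistent.
Free variables = (unknowns) − (rank) = 6 − 4 = 2.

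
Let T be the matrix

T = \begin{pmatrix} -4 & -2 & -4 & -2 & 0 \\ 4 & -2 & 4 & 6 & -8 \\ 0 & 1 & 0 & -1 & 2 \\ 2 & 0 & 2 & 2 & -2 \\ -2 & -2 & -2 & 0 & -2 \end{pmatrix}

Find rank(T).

Row reduce to echelon form.
R2 ← R2 + R1: [0, -4, 0, 4, -8]
R4 ← R4 + (1/2)·R1: [0, -1, 0, 1, -2]
R5 ← R5 − (1/2)·R1: [0, -1, 0, 1, -2]
R3 ← R3 + (1/4)·R2: [0, 0, 0, 0, 0]
R4 ← R4 − (1/4)·R2: [0, 0, 0, 0, 0]
R5 ← R5 − (1/4)·R2: [0, 0, 0, 0, 0]
Echelon form has 2 nonzero rows, so rank(T) = 2.

2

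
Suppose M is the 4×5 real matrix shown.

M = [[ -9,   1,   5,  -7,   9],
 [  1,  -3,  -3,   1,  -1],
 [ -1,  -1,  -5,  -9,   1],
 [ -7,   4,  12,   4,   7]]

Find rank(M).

3

Row reduce to echelon form.
R2 ← R2 + (1/9)·R1: [0, -26/9, -22/9, 2/9, 0]
R3 ← R3 − (1/9)·R1: [0, -10/9, -50/9, -74/9, 0]
R4 ← R4 − (7/9)·R1: [0, 29/9, 73/9, 85/9, 0]
R3 ← R3 − (5/13)·R2: [0, 0, -60/13, -108/13, 0]
R4 ← R4 + (29/26)·R2: [0, 0, 70/13, 126/13, 0]
R4 ← R4 + (7/6)·R3: [0, 0, 0, 0, 0]
Echelon form has 3 nonzero rows, so rank(M) = 3.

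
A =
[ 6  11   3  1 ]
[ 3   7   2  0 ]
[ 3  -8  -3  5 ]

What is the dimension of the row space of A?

2

Row reduce to echelon form.
R2 ← R2 − (1/2)·R1: [0, 3/2, 1/2, -1/2]
R3 ← R3 − (1/2)·R1: [0, -27/2, -9/2, 9/2]
R3 ← R3 + (9)·R2: [0, 0, 0, 0]
Echelon form has 2 nonzero rows, so rank(A) = 2.
The row space has dimension equal to the rank: 2.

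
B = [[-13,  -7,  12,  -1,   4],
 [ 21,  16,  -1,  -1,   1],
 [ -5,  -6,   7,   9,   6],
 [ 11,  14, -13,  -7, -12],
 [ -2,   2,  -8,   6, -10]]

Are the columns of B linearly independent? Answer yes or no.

Row reduce B to echelon form.
R2 ← R2 + (21/13)·R1: [0, 61/13, 239/13, -34/13, 97/13]
R3 ← R3 − (5/13)·R1: [0, -43/13, 31/13, 122/13, 58/13]
R4 ← R4 + (11/13)·R1: [0, 105/13, -37/13, -102/13, -112/13]
R5 ← R5 − (2/13)·R1: [0, 40/13, -128/13, 80/13, -138/13]
R3 ← R3 + (43/61)·R2: [0, 0, 936/61, 460/61, 593/61]
R4 ← R4 − (105/61)·R2: [0, 0, -2104/61, -204/61, -1309/61]
R5 ← R5 − (40/61)·R2: [0, 0, -1336/61, 480/61, -946/61]
R4 ← R4 + (263/117)·R3: [0, 0, 0, 1592/117, 46/117]
R5 ← R5 + (167/117)·R3: [0, 0, 0, 2180/117, -191/117]
R5 ← R5 − (545/398)·R4: [0, 0, 0, 0, -432/199]
5 pivots among 5 columns.
Every column is a pivot column, so the columns are linearly independent.

yes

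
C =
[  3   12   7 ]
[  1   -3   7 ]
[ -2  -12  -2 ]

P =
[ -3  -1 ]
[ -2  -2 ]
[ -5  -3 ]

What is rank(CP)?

2

First compute CP:
[[-68, -48],
 [-32, -16],
 [ 40,  32]]
Now row reduce the product.
R2 ← R2 − (8/17)·R1: [0, 112/17]
R3 ← R3 + (10/17)·R1: [0, 64/17]
R3 ← R3 − (4/7)·R2: [0, 0]
2 nonzero rows, so rank(CP) = 2.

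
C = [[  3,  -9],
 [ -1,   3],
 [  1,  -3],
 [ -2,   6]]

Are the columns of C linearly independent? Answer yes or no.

no

Row reduce C to echelon form.
R2 ← R2 + (1/3)·R1: [0, 0]
R3 ← R3 − (1/3)·R1: [0, 0]
R4 ← R4 + (2/3)·R1: [0, 0]
1 pivot among 2 columns.
Only 1 < 2 pivot columns, so the columns are linearly dependent.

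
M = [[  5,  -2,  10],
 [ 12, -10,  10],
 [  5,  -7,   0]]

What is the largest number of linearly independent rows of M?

3

Row reduce to echelon form.
R2 ← R2 − (12/5)·R1: [0, -26/5, -14]
R3 ← R3 − R1: [0, -5, -10]
R3 ← R3 − (25/26)·R2: [0, 0, 45/13]
Echelon form has 3 nonzero rows, so rank(M) = 3.
The rank gives the maximum number of linearly independent rows: 3.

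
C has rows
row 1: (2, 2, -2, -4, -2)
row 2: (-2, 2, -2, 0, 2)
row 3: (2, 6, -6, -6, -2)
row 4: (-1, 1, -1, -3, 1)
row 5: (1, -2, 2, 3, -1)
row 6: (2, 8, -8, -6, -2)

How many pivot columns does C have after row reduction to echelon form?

Row reduce to echelon form.
R2 ← R2 + R1: [0, 4, -4, -4, 0]
R3 ← R3 − R1: [0, 4, -4, -2, 0]
R4 ← R4 + (1/2)·R1: [0, 2, -2, -5, 0]
R5 ← R5 − (1/2)·R1: [0, -3, 3, 5, 0]
R6 ← R6 − R1: [0, 6, -6, -2, 0]
R3 ← R3 − R2: [0, 0, 0, 2, 0]
R4 ← R4 − (1/2)·R2: [0, 0, 0, -3, 0]
R5 ← R5 + (3/4)·R2: [0, 0, 0, 2, 0]
R6 ← R6 − (3/2)·R2: [0, 0, 0, 4, 0]
R4 ← R4 + (3/2)·R3: [0, 0, 0, 0, 0]
R5 ← R5 − R3: [0, 0, 0, 0, 0]
R6 ← R6 − (2)·R3: [0, 0, 0, 0, 0]
Echelon form has 3 nonzero rows, so rank(C) = 3.
Each nonzero row contributes one pivot column: 3 pivot columns.

3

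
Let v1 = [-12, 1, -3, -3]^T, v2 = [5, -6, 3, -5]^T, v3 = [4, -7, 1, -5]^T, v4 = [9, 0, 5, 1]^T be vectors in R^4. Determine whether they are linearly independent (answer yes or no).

no

Form the matrix with these vectors as rows and row reduce.
R2 ← R2 + (5/12)·R1: [0, -67/12, 7/4, -25/4]
R3 ← R3 + (1/3)·R1: [0, -20/3, 0, -6]
R4 ← R4 + (3/4)·R1: [0, 3/4, 11/4, -5/4]
R3 ← R3 − (80/67)·R2: [0, 0, -140/67, 98/67]
R4 ← R4 + (9/67)·R2: [0, 0, 200/67, -140/67]
R4 ← R4 + (10/7)·R3: [0, 0, 0, 0]
3 nonzero rows, so the 4 vectors span a space of dimension 3.
Since 3 < 4, the vectors are linearly dependent.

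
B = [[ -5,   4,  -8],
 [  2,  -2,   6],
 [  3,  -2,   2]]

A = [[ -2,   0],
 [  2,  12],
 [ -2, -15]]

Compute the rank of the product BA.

First compute BA:
[[ 34, 168],
 [-20, -114],
 [-14, -54]]
Now row reduce the product.
R2 ← R2 + (10/17)·R1: [0, -258/17]
R3 ← R3 + (7/17)·R1: [0, 258/17]
R3 ← R3 + R2: [0, 0]
2 nonzero rows, so rank(BA) = 2.

2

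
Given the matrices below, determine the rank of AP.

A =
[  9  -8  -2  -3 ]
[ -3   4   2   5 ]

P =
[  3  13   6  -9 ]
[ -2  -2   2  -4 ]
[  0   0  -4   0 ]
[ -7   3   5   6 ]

2

First compute AP:
[[ 64, 124,  31, -67],
 [-52, -32,   7,  41]]
Now row reduce the product.
R2 ← R2 + (13/16)·R1: [0, 275/4, 515/16, -215/16]
2 nonzero rows, so rank(AP) = 2.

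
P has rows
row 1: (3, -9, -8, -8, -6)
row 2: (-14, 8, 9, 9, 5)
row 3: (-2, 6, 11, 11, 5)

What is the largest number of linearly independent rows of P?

Row reduce to echelon form.
R2 ← R2 + (14/3)·R1: [0, -34, -85/3, -85/3, -23]
R3 ← R3 + (2/3)·R1: [0, 0, 17/3, 17/3, 1]
Echelon form has 3 nonzero rows, so rank(P) = 3.
The rank gives the maximum number of linearly independent rows: 3.

3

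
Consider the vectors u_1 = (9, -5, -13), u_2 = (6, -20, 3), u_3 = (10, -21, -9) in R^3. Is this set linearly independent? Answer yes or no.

Form the matrix with these vectors as rows and row reduce.
R2 ← R2 − (2/3)·R1: [0, -50/3, 35/3]
R3 ← R3 − (10/9)·R1: [0, -139/9, 49/9]
R3 ← R3 − (139/150)·R2: [0, 0, -161/30]
3 nonzero rows, so the 3 vectors span a space of dimension 3.
Since 3 = 3, the vectors are linearly independent.

yes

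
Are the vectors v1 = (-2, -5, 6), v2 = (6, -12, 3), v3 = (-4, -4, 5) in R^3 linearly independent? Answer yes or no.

yes

Form the matrix with these vectors as rows and row reduce.
R2 ← R2 + (3)·R1: [0, -27, 21]
R3 ← R3 − (2)·R1: [0, 6, -7]
R3 ← R3 + (2/9)·R2: [0, 0, -7/3]
3 nonzero rows, so the 3 vectors span a space of dimension 3.
Since 3 = 3, the vectors are linearly independent.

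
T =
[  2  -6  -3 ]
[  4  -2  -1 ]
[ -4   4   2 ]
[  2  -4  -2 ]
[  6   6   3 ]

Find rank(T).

2

Row reduce to echelon form.
R2 ← R2 − (2)·R1: [0, 10, 5]
R3 ← R3 + (2)·R1: [0, -8, -4]
R4 ← R4 − R1: [0, 2, 1]
R5 ← R5 − (3)·R1: [0, 24, 12]
R3 ← R3 + (4/5)·R2: [0, 0, 0]
R4 ← R4 − (1/5)·R2: [0, 0, 0]
R5 ← R5 − (12/5)·R2: [0, 0, 0]
Echelon form has 2 nonzero rows, so rank(T) = 2.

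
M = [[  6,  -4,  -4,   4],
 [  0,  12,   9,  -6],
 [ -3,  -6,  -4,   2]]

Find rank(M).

2

Row reduce to echelon form.
R3 ← R3 + (1/2)·R1: [0, -8, -6, 4]
R3 ← R3 + (2/3)·R2: [0, 0, 0, 0]
Echelon form has 2 nonzero rows, so rank(M) = 2.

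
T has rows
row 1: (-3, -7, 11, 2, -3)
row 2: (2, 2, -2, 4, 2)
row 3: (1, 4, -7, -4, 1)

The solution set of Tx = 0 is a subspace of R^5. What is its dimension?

3

Row reduce to echelon form.
R2 ← R2 + (2/3)·R1: [0, -8/3, 16/3, 16/3, 0]
R3 ← R3 + (1/3)·R1: [0, 5/3, -10/3, -10/3, 0]
R3 ← R3 + (5/8)·R2: [0, 0, 0, 0, 0]
2 nonzero rows, so rank(T) = 2.
T has 5 columns; by rank–nullity, nullity = 5 − 2 = 3.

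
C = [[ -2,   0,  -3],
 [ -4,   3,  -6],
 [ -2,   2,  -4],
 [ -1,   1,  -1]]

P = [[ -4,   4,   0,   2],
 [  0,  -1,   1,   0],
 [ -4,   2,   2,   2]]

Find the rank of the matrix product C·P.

2

First compute CP:
[[ 20, -14,  -6, -10],
 [ 40, -31,  -9, -20],
 [ 24, -18,  -6, -12],
 [  8,  -7,  -1,  -4]]
Now row reduce the product.
R2 ← R2 − (2)·R1: [0, -3, 3, 0]
R3 ← R3 − (6/5)·R1: [0, -6/5, 6/5, 0]
R4 ← R4 − (2/5)·R1: [0, -7/5, 7/5, 0]
R3 ← R3 − (2/5)·R2: [0, 0, 0, 0]
R4 ← R4 − (7/15)·R2: [0, 0, 0, 0]
2 nonzero rows, so rank(CP) = 2.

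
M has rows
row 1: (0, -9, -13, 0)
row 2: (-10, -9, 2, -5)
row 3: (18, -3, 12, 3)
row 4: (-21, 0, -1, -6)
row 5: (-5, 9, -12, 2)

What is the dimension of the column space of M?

Row reduce to echelon form.
Swap R1 ↔ R2
R3 ← R3 + (9/5)·R1: [0, -96/5, 78/5, -6]
R4 ← R4 − (21/10)·R1: [0, 189/10, -26/5, 9/2]
R5 ← R5 − (1/2)·R1: [0, 27/2, -13, 9/2]
R3 ← R3 − (32/15)·R2: [0, 0, 130/3, -6]
R4 ← R4 + (21/10)·R2: [0, 0, -65/2, 9/2]
R5 ← R5 + (3/2)·R2: [0, 0, -65/2, 9/2]
R4 ← R4 + (3/4)·R3: [0, 0, 0, 0]
R5 ← R5 + (3/4)·R3: [0, 0, 0, 0]
Echelon form has 3 nonzero rows, so rank(M) = 3.
The column space has dimension equal to the rank: 3.

3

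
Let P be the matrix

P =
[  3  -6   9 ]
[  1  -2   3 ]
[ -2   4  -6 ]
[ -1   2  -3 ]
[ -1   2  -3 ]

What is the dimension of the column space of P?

Row reduce to echelon form.
R2 ← R2 − (1/3)·R1: [0, 0, 0]
R3 ← R3 + (2/3)·R1: [0, 0, 0]
R4 ← R4 + (1/3)·R1: [0, 0, 0]
R5 ← R5 + (1/3)·R1: [0, 0, 0]
Echelon form has 1 nonzero row, so rank(P) = 1.
The column space has dimension equal to the rank: 1.

1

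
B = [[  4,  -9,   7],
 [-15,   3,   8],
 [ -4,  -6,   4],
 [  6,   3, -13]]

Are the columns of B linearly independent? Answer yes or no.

Row reduce B to echelon form.
R2 ← R2 + (15/4)·R1: [0, -123/4, 137/4]
R3 ← R3 + R1: [0, -15, 11]
R4 ← R4 − (3/2)·R1: [0, 33/2, -47/2]
R3 ← R3 − (20/41)·R2: [0, 0, -234/41]
R4 ← R4 + (22/41)·R2: [0, 0, -210/41]
R4 ← R4 − (35/39)·R3: [0, 0, 0]
3 pivots among 3 columns.
Every column is a pivot column, so the columns are linearly independent.

yes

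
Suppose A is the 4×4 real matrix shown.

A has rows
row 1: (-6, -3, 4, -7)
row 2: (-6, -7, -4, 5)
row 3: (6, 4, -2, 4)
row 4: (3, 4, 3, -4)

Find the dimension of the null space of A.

Row reduce to echelon form.
R2 ← R2 − R1: [0, -4, -8, 12]
R3 ← R3 + R1: [0, 1, 2, -3]
R4 ← R4 + (1/2)·R1: [0, 5/2, 5, -15/2]
R3 ← R3 + (1/4)·R2: [0, 0, 0, 0]
R4 ← R4 + (5/8)·R2: [0, 0, 0, 0]
2 nonzero rows, so rank(A) = 2.
A has 4 columns; by rank–nullity, nullity = 4 − 2 = 2.

2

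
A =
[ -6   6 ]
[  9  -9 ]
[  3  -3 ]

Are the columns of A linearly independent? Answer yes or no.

Row reduce A to echelon form.
R2 ← R2 + (3/2)·R1: [0, 0]
R3 ← R3 + (1/2)·R1: [0, 0]
1 pivot among 2 columns.
Only 1 < 2 pivot columns, so the columns are linearly dependent.

no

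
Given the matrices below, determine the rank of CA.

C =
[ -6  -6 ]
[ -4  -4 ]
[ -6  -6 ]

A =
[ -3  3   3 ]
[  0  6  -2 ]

1

First compute CA:
[[ 18, -54,  -6],
 [ 12, -36,  -4],
 [ 18, -54,  -6]]
Now row reduce the product.
R2 ← R2 − (2/3)·R1: [0, 0, 0]
R3 ← R3 − R1: [0, 0, 0]
1 nonzero row, so rank(CA) = 1.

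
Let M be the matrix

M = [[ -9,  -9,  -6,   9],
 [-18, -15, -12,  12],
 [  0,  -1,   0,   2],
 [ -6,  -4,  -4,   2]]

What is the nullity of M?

Row reduce to echelon form.
R2 ← R2 − (2)·R1: [0, 3, 0, -6]
R4 ← R4 − (2/3)·R1: [0, 2, 0, -4]
R3 ← R3 + (1/3)·R2: [0, 0, 0, 0]
R4 ← R4 − (2/3)·R2: [0, 0, 0, 0]
2 nonzero rows, so rank(M) = 2.
M has 4 columns; by rank–nullity, nullity = 4 − 2 = 2.

2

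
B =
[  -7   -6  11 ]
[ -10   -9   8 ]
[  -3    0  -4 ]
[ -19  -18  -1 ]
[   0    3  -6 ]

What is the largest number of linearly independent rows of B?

Row reduce to echelon form.
R2 ← R2 − (10/7)·R1: [0, -3/7, -54/7]
R3 ← R3 − (3/7)·R1: [0, 18/7, -61/7]
R4 ← R4 − (19/7)·R1: [0, -12/7, -216/7]
R3 ← R3 + (6)·R2: [0, 0, -55]
R4 ← R4 − (4)·R2: [0, 0, 0]
R5 ← R5 + (7)·R2: [0, 0, -60]
R5 ← R5 − (12/11)·R3: [0, 0, 0]
Echelon form has 3 nonzero rows, so rank(B) = 3.
The rank gives the maximum number of linearly independent rows: 3.

3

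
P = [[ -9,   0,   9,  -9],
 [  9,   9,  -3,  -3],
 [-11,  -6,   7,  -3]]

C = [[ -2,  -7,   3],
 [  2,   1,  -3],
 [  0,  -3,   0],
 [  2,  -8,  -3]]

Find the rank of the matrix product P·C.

First compute PC:
[[  0, 108,   0],
 [ -6, -21,   9],
 [  4,  74,  -6]]
Now row reduce the product.
Swap R1 ↔ R2
R3 ← R3 + (2/3)·R1: [0, 60, 0]
R3 ← R3 − (5/9)·R2: [0, 0, 0]
2 nonzero rows, so rank(PC) = 2.

2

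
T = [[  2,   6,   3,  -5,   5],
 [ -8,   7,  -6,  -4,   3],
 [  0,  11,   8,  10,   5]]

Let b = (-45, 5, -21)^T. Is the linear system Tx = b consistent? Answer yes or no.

yes

Row reduce the augmented matrix [T | b].
R2 ← R2 + (4)·R1: [0, 31, 6, -24, 23, -175]
R3 ← R3 − (11/31)·R2: [0, 0, 182/31, 574/31, -98/31, 1274/31]
The echelon form has 3 nonzero rows, and every pivot lies in the first 5 columns, so rank(T) = rank([T|b]) = 3.
The system is consistent.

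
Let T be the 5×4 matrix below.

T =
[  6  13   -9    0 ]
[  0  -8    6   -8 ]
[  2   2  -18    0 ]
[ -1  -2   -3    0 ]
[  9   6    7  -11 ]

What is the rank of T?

Row reduce to echelon form.
R3 ← R3 − (1/3)·R1: [0, -7/3, -15, 0]
R4 ← R4 + (1/6)·R1: [0, 1/6, -9/2, 0]
R5 ← R5 − (3/2)·R1: [0, -27/2, 41/2, -11]
R3 ← R3 − (7/24)·R2: [0, 0, -67/4, 7/3]
R4 ← R4 + (1/48)·R2: [0, 0, -35/8, -1/6]
R5 ← R5 − (27/16)·R2: [0, 0, 83/8, 5/2]
R4 ← R4 − (35/134)·R3: [0, 0, 0, -52/67]
R5 ← R5 + (83/134)·R3: [0, 0, 0, 793/201]
R5 ← R5 + (61/12)·R4: [0, 0, 0, 0]
Echelon form has 4 nonzero rows, so rank(T) = 4.

4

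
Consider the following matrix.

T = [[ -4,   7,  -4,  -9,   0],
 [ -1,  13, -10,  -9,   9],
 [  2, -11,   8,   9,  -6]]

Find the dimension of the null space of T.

Row reduce to echelon form.
R2 ← R2 − (1/4)·R1: [0, 45/4, -9, -27/4, 9]
R3 ← R3 + (1/2)·R1: [0, -15/2, 6, 9/2, -6]
R3 ← R3 + (2/3)·R2: [0, 0, 0, 0, 0]
2 nonzero rows, so rank(T) = 2.
T has 5 columns; by rank–nullity, nullity = 5 − 2 = 3.

3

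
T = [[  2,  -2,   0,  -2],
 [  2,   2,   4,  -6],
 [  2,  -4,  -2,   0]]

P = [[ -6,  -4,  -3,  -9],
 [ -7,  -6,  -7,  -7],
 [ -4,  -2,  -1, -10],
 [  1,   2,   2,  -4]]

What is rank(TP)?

First compute TP:
[[  0,   0,   4,   4],
 [-48, -40, -36, -48],
 [ 24,  20,  24,  30]]
Now row reduce the product.
Swap R1 ↔ R2
R3 ← R3 + (1/2)·R1: [0, 0, 6, 6]
R3 ← R3 − (3/2)·R2: [0, 0, 0, 0]
2 nonzero rows, so rank(TP) = 2.

2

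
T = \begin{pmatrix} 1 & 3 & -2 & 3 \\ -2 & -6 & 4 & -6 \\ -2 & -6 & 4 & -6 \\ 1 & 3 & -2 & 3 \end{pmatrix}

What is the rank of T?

Row reduce to echelon form.
R2 ← R2 + (2)·R1: [0, 0, 0, 0]
R3 ← R3 + (2)·R1: [0, 0, 0, 0]
R4 ← R4 − R1: [0, 0, 0, 0]
Echelon form has 1 nonzero row, so rank(T) = 1.

1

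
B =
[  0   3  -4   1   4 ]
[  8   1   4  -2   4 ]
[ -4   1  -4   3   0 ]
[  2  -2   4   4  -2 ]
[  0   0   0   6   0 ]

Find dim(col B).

Row reduce to echelon form.
Swap R1 ↔ R2
R3 ← R3 + (1/2)·R1: [0, 3/2, -2, 2, 2]
R4 ← R4 − (1/4)·R1: [0, -9/4, 3, 9/2, -3]
R3 ← R3 − (1/2)·R2: [0, 0, 0, 3/2, 0]
R4 ← R4 + (3/4)·R2: [0, 0, 0, 21/4, 0]
R4 ← R4 − (7/2)·R3: [0, 0, 0, 0, 0]
R5 ← R5 − (4)·R3: [0, 0, 0, 0, 0]
Echelon form has 3 nonzero rows, so rank(B) = 3.
The column space has dimension equal to the rank: 3.

3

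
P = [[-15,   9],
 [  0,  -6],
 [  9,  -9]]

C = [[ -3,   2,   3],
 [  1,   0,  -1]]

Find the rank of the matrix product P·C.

2

First compute PC:
[[ 54, -30, -54],
 [ -6,   0,   6],
 [-36,  18,  36]]
Now row reduce the product.
R2 ← R2 + (1/9)·R1: [0, -10/3, 0]
R3 ← R3 + (2/3)·R1: [0, -2, 0]
R3 ← R3 − (3/5)·R2: [0, 0, 0]
2 nonzero rows, so rank(PC) = 2.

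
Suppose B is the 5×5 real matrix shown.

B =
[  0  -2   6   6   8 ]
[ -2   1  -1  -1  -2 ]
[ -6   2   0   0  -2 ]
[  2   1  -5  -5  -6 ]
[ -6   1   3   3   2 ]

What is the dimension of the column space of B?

Row reduce to echelon form.
Swap R1 ↔ R2
R3 ← R3 − (3)·R1: [0, -1, 3, 3, 4]
R4 ← R4 + R1: [0, 2, -6, -6, -8]
R5 ← R5 − (3)·R1: [0, -2, 6, 6, 8]
R3 ← R3 − (1/2)·R2: [0, 0, 0, 0, 0]
R4 ← R4 + R2: [0, 0, 0, 0, 0]
R5 ← R5 − R2: [0, 0, 0, 0, 0]
Echelon form has 2 nonzero rows, so rank(B) = 2.
The column space has dimension equal to the rank: 2.

2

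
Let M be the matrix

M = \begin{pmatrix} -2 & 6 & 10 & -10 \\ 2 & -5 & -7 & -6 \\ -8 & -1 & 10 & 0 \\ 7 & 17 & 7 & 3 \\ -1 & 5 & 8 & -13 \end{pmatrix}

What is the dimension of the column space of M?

Row reduce to echelon form.
R2 ← R2 + R1: [0, 1, 3, -16]
R3 ← R3 − (4)·R1: [0, -25, -30, 40]
R4 ← R4 + (7/2)·R1: [0, 38, 42, -32]
R5 ← R5 − (1/2)·R1: [0, 2, 3, -8]
R3 ← R3 + (25)·R2: [0, 0, 45, -360]
R4 ← R4 − (38)·R2: [0, 0, -72, 576]
R5 ← R5 − (2)·R2: [0, 0, -3, 24]
R4 ← R4 + (8/5)·R3: [0, 0, 0, 0]
R5 ← R5 + (1/15)·R3: [0, 0, 0, 0]
Echelon form has 3 nonzero rows, so rank(M) = 3.
The column space has dimension equal to the rank: 3.

3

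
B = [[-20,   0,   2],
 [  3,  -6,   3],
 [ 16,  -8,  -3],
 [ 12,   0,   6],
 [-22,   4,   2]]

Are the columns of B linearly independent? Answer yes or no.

Row reduce B to echelon form.
R2 ← R2 + (3/20)·R1: [0, -6, 33/10]
R3 ← R3 + (4/5)·R1: [0, -8, -7/5]
R4 ← R4 + (3/5)·R1: [0, 0, 36/5]
R5 ← R5 − (11/10)·R1: [0, 4, -1/5]
R3 ← R3 − (4/3)·R2: [0, 0, -29/5]
R5 ← R5 + (2/3)·R2: [0, 0, 2]
R4 ← R4 + (36/29)·R3: [0, 0, 0]
R5 ← R5 + (10/29)·R3: [0, 0, 0]
3 pivots among 3 columns.
Every column is a pivot column, so the columns are linearly independent.

yes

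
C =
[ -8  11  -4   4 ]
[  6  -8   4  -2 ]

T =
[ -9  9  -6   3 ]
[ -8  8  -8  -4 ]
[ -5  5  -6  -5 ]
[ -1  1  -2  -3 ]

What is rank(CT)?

First compute CT:
[[  0,   0, -24, -60],
 [ -8,   8,   8,  36]]
Now row reduce the product.
Swap R1 ↔ R2
2 nonzero rows, so rank(CT) = 2.

2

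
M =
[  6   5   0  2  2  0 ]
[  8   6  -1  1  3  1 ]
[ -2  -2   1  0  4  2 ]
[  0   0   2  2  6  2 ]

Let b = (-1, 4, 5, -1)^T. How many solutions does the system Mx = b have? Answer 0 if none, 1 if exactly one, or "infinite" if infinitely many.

Row reduce the augmented matrix [M | b].
R2 ← R2 − (4/3)·R1: [0, -2/3, -1, -5/3, 1/3, 1, 16/3]
R3 ← R3 + (1/3)·R1: [0, -1/3, 1, 2/3, 14/3, 2, 14/3]
R3 ← R3 − (1/2)·R2: [0, 0, 3/2, 3/2, 9/2, 3/2, 2]
R4 ← R4 − (4/3)·R3: [0, 0, 0, 0, 0, 0, -11/3]
The echelon form has 4 nonzero rows; the last pivot sits in the augmented column, so rank(M) = 3 but rank([M|b]) = 4.
Since the ranks differ, the system is inconsistent.
It has no solutions.

0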